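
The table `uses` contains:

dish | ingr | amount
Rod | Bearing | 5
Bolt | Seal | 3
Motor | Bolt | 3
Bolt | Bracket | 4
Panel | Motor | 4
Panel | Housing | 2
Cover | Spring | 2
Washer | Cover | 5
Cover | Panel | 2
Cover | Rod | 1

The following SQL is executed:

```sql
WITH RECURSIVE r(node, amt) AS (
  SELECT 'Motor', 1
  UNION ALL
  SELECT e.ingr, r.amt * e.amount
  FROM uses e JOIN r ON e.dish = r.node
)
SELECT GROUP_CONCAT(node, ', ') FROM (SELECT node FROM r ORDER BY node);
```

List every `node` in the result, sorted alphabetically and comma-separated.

Bolt, Bracket, Motor, Seal

Base: (Motor, amt=1).
Iteration 1: components of {Motor} -> Bolt = 1*3 = 3.
Iteration 2: components of {Bolt} -> Bracket = 3*4 = 12, Seal = 3*3 = 9.
Iteration 3: no further components; recursion stops.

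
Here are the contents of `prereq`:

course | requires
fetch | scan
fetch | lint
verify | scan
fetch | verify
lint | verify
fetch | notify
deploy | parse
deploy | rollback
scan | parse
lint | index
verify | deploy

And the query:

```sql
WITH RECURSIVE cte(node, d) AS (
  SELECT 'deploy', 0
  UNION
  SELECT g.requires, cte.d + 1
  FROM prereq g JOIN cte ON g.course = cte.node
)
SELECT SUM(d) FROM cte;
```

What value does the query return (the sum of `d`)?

2

Base: (deploy, d=0).
Iteration 1: edges from {deploy} -> (parse, d=1), (rollback, d=1).
Iteration 2: no outgoing edges from {parse,rollback}; recursion stops.
SUM(d) = 0 + 1 + 1 = 2.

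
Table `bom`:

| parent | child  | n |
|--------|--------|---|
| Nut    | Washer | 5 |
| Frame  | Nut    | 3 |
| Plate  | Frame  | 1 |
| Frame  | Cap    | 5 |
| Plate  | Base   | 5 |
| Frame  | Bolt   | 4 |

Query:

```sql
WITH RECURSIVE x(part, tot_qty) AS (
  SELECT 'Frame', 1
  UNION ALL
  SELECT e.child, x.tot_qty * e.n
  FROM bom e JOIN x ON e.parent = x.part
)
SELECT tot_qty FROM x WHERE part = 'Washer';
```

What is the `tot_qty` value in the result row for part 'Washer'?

15

Base: (Frame, tot_qty=1).
Iteration 1: components of {Frame} -> Bolt = 1*4 = 4, Cap = 1*5 = 5, Nut = 1*3 = 3.
Iteration 2: components of {Bolt,Cap,Nut} -> Washer = 3*5 = 15.
Iteration 3: no further components; recursion stops.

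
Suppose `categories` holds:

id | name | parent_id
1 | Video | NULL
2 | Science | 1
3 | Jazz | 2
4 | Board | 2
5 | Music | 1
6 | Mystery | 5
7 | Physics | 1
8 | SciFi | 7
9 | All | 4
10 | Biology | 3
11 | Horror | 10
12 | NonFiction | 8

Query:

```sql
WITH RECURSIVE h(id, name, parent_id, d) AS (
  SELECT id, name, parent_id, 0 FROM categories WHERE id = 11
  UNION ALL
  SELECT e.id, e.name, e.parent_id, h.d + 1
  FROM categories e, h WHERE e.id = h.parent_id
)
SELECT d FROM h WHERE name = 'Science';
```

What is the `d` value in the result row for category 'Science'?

3

Base: id=11 (Horror), parent_id=10, d 0.
Iteration 1: join on id=10 -> Biology (id 10, parent_id=3, d 1).
Iteration 2: join on id=3 -> Jazz (id 3, parent_id=2, d 2).
Iteration 3: join on id=2 -> Science (id 2, parent_id=1, d 3).
Iteration 4: join on id=1 -> Video (id 1, parent_id=NULL, d 4).
Iteration 5: parent_id is NULL; no match; recursion stops.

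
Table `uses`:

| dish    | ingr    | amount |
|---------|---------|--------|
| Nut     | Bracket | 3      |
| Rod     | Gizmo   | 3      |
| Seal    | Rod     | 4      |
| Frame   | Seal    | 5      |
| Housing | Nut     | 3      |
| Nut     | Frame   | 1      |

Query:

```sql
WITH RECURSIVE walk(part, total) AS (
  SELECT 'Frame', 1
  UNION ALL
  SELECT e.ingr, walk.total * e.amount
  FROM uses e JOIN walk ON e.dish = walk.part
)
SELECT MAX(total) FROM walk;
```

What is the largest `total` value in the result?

60

Base: (Frame, total=1).
Iteration 1: components of {Frame} -> Seal = 1*5 = 5.
Iteration 2: components of {Seal} -> Rod = 5*4 = 20.
Iteration 3: components of {Rod} -> Gizmo = 20*3 = 60.
Iteration 4: no further components; recursion stops.
total values: 1, 5, 20, 60; the maximum is 60.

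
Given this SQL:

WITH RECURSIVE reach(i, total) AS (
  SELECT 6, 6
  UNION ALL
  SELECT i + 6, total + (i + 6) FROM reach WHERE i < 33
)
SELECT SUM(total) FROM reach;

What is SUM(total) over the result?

Base: i=6, total=6.
Iteration 1: 6 < 33 holds -> i = 6 + 6 = 12, total = 6 + 12 = 18.
Iteration 2: 12 < 33 holds -> i = 12 + 6 = 18, total = 18 + 18 = 36.
Iteration 3: 18 < 33 holds -> i = 18 + 6 = 24, total = 36 + 24 = 60.
Iteration 4: 24 < 33 holds -> i = 24 + 6 = 30, total = 60 + 30 = 90.
Iteration 5: 30 < 33 holds -> i = 30 + 6 = 36, total = 90 + 36 = 126.
Iteration 6: 36 < 33 fails; recursion stops.
SUM(total) = 6 + 18 + 36 + 60 + 90 + 126 = 336.

336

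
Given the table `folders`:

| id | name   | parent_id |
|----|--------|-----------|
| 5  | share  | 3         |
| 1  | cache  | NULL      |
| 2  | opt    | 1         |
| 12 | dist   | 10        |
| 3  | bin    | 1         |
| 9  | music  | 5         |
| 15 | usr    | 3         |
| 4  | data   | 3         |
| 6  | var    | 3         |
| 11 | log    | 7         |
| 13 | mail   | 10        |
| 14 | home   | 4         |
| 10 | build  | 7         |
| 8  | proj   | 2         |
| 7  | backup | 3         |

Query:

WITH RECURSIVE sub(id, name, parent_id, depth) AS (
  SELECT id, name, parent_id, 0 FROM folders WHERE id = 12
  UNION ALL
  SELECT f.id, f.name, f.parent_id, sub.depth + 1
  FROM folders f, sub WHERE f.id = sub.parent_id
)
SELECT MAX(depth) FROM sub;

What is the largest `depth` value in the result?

Base: id=12 (dist), parent_id=10, depth 0.
Iteration 1: join on id=10 -> build (id 10, parent_id=7, depth 1).
Iteration 2: join on id=7 -> backup (id 7, parent_id=3, depth 2).
Iteration 3: join on id=3 -> bin (id 3, parent_id=1, depth 3).
Iteration 4: join on id=1 -> cache (id 1, parent_id=NULL, depth 4).
Iteration 5: parent_id is NULL; no match; recursion stops.
depth values: 0, 1, 2, 3, 4; the maximum is 4.

4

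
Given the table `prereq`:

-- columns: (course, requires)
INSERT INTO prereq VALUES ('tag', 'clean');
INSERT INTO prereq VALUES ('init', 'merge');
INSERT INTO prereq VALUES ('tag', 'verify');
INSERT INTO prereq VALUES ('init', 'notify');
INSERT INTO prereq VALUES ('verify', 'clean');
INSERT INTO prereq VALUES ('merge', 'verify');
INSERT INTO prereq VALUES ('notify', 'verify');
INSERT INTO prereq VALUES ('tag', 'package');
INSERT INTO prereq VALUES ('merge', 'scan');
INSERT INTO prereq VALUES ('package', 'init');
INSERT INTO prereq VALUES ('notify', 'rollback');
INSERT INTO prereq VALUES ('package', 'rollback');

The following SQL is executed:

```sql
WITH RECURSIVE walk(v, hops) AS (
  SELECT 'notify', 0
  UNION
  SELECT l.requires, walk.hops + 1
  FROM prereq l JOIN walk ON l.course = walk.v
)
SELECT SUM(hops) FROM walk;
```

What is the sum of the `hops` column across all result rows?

Base: (notify, hops=0).
Iteration 1: edges from {notify} -> (rollback, hops=1), (verify, hops=1).
Iteration 2: edges from {rollback,verify} -> (clean, hops=2).
Iteration 3: no outgoing edges from {clean}; recursion stops.
SUM(hops) = 0 + 1 + 1 + 2 = 4.

4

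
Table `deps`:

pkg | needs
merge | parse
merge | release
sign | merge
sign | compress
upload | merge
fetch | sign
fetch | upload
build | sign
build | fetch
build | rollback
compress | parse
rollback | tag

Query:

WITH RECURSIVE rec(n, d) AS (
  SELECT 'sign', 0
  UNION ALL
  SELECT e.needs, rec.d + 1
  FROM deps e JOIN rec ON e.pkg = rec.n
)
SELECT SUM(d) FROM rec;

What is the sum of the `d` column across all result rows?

Base: (sign, d=0).
Iteration 1: edges from {sign} -> (compress, d=1), (merge, d=1).
Iteration 2: edges from {compress,merge} -> (parse, d=2) x2, (release, d=2). [UNION ALL keeps all 3 new rows, including repeats]
Iteration 3: no outgoing edges from {parse,release}; recursion stops.
SUM(d) = 0 + 1 + 1 + 2 + 2 + 2 = 8.

8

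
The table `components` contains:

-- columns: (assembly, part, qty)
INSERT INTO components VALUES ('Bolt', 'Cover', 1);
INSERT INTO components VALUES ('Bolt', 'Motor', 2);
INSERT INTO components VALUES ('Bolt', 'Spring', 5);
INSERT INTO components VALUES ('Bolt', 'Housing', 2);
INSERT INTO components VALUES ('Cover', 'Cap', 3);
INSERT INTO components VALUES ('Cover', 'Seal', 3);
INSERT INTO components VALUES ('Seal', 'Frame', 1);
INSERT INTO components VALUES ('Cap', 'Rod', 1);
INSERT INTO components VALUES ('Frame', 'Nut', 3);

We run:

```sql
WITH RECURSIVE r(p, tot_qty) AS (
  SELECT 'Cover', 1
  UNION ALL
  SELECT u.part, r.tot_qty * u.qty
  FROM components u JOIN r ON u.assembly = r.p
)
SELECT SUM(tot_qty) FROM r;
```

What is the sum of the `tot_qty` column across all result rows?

22

Base: (Cover, tot_qty=1).
Iteration 1: components of {Cover} -> Cap = 1*3 = 3, Seal = 1*3 = 3.
Iteration 2: components of {Cap,Seal} -> Frame = 3*1 = 3, Rod = 3*1 = 3.
Iteration 3: components of {Frame,Rod} -> Nut = 3*3 = 9.
Iteration 4: no further components; recursion stops.
SUM(tot_qty) = 1 + 3 + 3 + 3 + 3 + 9 = 22.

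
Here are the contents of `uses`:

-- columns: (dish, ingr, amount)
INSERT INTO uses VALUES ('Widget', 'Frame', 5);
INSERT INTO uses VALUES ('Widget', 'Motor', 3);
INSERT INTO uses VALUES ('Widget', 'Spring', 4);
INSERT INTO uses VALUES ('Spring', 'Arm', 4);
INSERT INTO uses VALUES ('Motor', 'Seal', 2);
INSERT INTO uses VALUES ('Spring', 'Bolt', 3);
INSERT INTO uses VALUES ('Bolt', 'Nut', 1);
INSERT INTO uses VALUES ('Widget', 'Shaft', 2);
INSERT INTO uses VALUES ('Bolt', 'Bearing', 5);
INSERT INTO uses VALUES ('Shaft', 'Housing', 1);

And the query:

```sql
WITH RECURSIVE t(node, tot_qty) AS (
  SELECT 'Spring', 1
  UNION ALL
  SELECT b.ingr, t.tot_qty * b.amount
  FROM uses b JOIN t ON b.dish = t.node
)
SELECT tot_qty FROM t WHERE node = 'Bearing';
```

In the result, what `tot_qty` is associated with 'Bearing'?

Base: (Spring, tot_qty=1).
Iteration 1: components of {Spring} -> Arm = 1*4 = 4, Bolt = 1*3 = 3.
Iteration 2: components of {Arm,Bolt} -> Bearing = 3*5 = 15, Nut = 3*1 = 3.
Iteration 3: no further components; recursion stops.

15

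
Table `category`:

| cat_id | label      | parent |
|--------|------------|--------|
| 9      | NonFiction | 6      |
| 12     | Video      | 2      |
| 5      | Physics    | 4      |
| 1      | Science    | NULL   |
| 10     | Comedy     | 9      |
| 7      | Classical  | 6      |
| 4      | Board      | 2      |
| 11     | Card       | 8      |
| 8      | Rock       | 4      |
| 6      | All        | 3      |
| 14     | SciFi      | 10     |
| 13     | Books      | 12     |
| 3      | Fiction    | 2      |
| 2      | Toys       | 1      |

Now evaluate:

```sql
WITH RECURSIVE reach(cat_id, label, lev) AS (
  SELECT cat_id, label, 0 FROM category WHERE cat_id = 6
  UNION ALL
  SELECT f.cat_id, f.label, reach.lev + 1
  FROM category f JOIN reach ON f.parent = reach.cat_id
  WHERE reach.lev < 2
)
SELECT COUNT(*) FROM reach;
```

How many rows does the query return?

Base: cat_id=6 (All) at lev 0.
Iteration 1: rows with parent in {6} -> Classical (id 7, lev 1), NonFiction (id 9, lev 1).
Iteration 2: rows with parent in {7,9} -> Comedy (id 10, lev 2).
Iteration 3: lev < 2 fails for all current rows; recursion stops.
Total rows emitted: 4.

4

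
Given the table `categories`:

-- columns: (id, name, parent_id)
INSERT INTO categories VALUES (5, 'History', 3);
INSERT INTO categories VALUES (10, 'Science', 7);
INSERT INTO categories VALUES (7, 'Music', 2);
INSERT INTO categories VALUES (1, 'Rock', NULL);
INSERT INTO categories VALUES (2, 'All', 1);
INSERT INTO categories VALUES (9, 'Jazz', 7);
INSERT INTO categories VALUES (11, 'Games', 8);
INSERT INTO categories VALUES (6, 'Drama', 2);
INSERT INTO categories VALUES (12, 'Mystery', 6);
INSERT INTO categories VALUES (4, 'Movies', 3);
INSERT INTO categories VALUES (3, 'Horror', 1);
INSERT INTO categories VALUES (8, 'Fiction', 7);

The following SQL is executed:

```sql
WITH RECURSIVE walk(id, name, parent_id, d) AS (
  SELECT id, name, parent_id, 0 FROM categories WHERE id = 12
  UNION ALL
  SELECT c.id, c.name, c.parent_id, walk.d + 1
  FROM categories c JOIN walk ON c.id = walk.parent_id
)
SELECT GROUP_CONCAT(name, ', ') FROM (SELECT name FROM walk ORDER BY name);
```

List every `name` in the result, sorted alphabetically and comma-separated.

All, Drama, Mystery, Rock

Base: id=12 (Mystery), parent_id=6, d 0.
Iteration 1: join on id=6 -> Drama (id 6, parent_id=2, d 1).
Iteration 2: join on id=2 -> All (id 2, parent_id=1, d 2).
Iteration 3: join on id=1 -> Rock (id 1, parent_id=NULL, d 3).
Iteration 4: parent_id is NULL; no match; recursion stops.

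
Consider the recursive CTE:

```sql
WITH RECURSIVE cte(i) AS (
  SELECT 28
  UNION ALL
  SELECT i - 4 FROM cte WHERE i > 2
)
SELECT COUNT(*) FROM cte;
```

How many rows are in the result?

Base: i=28.
Iteration 1: 28 > 2 holds -> i = 28 - 4 = 24.
Iteration 2: 24 > 2 holds -> i = 24 - 4 = 20.
Iteration 3: 20 > 2 holds -> i = 20 - 4 = 16.
Iteration 4: 16 > 2 holds -> i = 16 - 4 = 12.
Iteration 5: 12 > 2 holds -> i = 12 - 4 = 8.
Iteration 6: 8 > 2 holds -> i = 8 - 4 = 4.
Iteration 7: 4 > 2 holds -> i = 4 - 4 = 0.
Iteration 8: 0 > 2 fails; recursion stops.
Total rows emitted: 8.

8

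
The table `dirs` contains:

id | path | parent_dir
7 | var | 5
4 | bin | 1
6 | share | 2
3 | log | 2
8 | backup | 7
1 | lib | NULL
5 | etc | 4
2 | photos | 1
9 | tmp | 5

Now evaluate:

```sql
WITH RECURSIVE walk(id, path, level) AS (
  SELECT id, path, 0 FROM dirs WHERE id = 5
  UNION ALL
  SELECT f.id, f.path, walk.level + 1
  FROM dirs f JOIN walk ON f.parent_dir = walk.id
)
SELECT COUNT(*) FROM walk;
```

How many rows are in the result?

4

Base: id=5 (etc) at level 0.
Iteration 1: rows with parent_dir in {5} -> var (id 7, level 1), tmp (id 9, level 1).
Iteration 2: rows with parent_dir in {7,9} -> backup (id 8, level 2).
Iteration 3: no rows with parent_dir in {8}; recursion stops.
Total rows emitted: 4.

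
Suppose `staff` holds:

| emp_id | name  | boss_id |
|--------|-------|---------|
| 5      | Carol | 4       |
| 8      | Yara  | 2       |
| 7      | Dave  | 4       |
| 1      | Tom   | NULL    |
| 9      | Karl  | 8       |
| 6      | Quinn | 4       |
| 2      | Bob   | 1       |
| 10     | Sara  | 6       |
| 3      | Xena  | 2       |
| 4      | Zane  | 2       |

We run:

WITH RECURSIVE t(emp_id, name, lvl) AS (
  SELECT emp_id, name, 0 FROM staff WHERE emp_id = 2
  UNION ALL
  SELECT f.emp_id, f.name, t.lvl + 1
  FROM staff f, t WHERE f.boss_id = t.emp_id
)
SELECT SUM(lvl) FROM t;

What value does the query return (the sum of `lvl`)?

14

Base: emp_id=2 (Bob) at lvl 0.
Iteration 1: rows with boss_id in {2} -> Xena (id 3, lvl 1), Zane (id 4, lvl 1), Yara (id 8, lvl 1).
Iteration 2: rows with boss_id in {3,4,8} -> Carol (id 5, lvl 2), Quinn (id 6, lvl 2), Dave (id 7, lvl 2), Karl (id 9, lvl 2).
Iteration 3: rows with boss_id in {5,6,7,9} -> Sara (id 10, lvl 3).
Iteration 4: no rows with boss_id in {10}; recursion stops.
SUM(lvl) = 0 + 1 + 1 + 1 + 2 + 2 + 2 + 2 + 3 = 14.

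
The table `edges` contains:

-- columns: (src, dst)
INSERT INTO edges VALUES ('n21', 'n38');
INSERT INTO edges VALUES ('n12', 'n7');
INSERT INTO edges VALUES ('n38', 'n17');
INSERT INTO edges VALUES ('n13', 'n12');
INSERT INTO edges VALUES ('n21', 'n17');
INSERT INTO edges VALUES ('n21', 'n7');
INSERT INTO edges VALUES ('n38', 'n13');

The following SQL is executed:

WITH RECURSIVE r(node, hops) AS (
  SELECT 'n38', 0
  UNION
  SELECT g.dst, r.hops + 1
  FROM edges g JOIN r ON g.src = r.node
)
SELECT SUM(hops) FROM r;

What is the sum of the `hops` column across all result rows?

7

Base: (n38, hops=0).
Iteration 1: edges from {n38} -> (n13, hops=1), (n17, hops=1).
Iteration 2: edges from {n13,n17} -> (n12, hops=2).
Iteration 3: edges from {n12} -> (n7, hops=3).
Iteration 4: no outgoing edges from {n7}; recursion stops.
SUM(hops) = 0 + 1 + 1 + 2 + 3 = 7.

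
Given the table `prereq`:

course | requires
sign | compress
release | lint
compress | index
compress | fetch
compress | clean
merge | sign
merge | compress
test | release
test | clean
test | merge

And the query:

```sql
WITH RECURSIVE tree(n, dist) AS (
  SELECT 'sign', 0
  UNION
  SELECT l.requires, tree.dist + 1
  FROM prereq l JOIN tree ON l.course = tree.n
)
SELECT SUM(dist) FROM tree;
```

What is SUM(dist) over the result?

7

Base: (sign, dist=0).
Iteration 1: edges from {sign} -> (compress, dist=1).
Iteration 2: edges from {compress} -> (clean, dist=2), (fetch, dist=2), (index, dist=2).
Iteration 3: no outgoing edges from {clean,fetch,index}; recursion stops.
SUM(dist) = 0 + 1 + 2 + 2 + 2 = 7.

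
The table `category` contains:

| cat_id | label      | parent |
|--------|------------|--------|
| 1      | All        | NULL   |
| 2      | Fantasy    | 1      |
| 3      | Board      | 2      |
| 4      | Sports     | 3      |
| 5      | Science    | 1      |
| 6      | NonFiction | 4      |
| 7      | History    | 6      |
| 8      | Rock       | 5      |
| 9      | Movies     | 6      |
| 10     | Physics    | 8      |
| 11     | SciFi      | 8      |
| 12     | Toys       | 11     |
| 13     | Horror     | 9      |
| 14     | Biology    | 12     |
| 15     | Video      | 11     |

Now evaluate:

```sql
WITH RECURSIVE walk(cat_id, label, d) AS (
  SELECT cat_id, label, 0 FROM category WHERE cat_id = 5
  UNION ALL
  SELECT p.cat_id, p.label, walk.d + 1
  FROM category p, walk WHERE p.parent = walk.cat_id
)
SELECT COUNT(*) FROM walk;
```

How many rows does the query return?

7

Base: cat_id=5 (Science) at d 0.
Iteration 1: rows with parent in {5} -> Rock (id 8, d 1).
Iteration 2: rows with parent in {8} -> Physics (id 10, d 2), SciFi (id 11, d 2).
Iteration 3: rows with parent in {10,11} -> Toys (id 12, d 3), Video (id 15, d 3).
Iteration 4: rows with parent in {12,15} -> Biology (id 14, d 4).
Iteration 5: no rows with parent in {14}; recursion stops.
Total rows emitted: 7.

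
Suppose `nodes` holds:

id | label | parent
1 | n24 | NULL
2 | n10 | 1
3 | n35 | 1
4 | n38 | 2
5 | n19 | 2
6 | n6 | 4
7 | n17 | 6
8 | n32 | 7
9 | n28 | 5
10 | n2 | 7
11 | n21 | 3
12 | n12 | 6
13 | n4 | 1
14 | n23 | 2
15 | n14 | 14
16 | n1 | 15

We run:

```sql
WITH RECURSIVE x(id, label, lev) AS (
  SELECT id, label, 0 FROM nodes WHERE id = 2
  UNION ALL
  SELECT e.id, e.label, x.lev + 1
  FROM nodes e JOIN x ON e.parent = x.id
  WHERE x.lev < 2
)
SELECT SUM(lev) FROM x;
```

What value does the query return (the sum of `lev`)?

9

Base: id=2 (n10) at lev 0.
Iteration 1: rows with parent in {2} -> n38 (id 4, lev 1), n19 (id 5, lev 1), n23 (id 14, lev 1).
Iteration 2: rows with parent in {4,5,14} -> n6 (id 6, lev 2), n28 (id 9, lev 2), n14 (id 15, lev 2).
Iteration 3: lev < 2 fails for all current rows; recursion stops.
SUM(lev) = 0 + 1 + 1 + 1 + 2 + 2 + 2 = 9.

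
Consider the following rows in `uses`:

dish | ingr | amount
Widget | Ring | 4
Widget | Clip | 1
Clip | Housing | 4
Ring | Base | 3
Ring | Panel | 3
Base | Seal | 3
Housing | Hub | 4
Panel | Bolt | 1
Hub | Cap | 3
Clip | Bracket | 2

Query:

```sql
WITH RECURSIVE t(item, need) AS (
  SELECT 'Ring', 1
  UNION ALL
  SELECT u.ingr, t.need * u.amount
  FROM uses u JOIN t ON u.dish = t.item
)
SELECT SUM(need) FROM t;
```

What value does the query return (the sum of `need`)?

Base: (Ring, need=1).
Iteration 1: components of {Ring} -> Base = 1*3 = 3, Panel = 1*3 = 3.
Iteration 2: components of {Base,Panel} -> Bolt = 3*1 = 3, Seal = 3*3 = 9.
Iteration 3: no further components; recursion stops.
SUM(need) = 1 + 3 + 3 + 9 + 3 = 19.

19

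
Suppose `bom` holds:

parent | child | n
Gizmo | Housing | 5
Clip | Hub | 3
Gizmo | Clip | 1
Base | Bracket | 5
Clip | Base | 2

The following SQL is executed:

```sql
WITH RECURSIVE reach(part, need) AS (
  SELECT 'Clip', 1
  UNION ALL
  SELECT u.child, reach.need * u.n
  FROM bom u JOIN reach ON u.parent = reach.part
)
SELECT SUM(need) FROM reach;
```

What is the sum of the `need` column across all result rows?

16

Base: (Clip, need=1).
Iteration 1: components of {Clip} -> Base = 1*2 = 2, Hub = 1*3 = 3.
Iteration 2: components of {Base,Hub} -> Bracket = 2*5 = 10.
Iteration 3: no further components; recursion stops.
SUM(need) = 1 + 2 + 3 + 10 = 16.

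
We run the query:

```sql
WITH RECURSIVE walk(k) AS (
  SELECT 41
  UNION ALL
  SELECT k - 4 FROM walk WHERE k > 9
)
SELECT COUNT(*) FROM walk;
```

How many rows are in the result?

9

Base: k=41.
Iteration 1: 41 > 9 holds -> k = 41 - 4 = 37.
Iteration 2: 37 > 9 holds -> k = 37 - 4 = 33.
Iteration 3: 33 > 9 holds -> k = 33 - 4 = 29.
Iteration 4: 29 > 9 holds -> k = 29 - 4 = 25.
Iteration 5: 25 > 9 holds -> k = 25 - 4 = 21.
Iteration 6: 21 > 9 holds -> k = 21 - 4 = 17.
Iteration 7: 17 > 9 holds -> k = 17 - 4 = 13.
Iteration 8: 13 > 9 holds -> k = 13 - 4 = 9.
Iteration 9: 9 > 9 fails; recursion stops.
Total rows emitted: 9.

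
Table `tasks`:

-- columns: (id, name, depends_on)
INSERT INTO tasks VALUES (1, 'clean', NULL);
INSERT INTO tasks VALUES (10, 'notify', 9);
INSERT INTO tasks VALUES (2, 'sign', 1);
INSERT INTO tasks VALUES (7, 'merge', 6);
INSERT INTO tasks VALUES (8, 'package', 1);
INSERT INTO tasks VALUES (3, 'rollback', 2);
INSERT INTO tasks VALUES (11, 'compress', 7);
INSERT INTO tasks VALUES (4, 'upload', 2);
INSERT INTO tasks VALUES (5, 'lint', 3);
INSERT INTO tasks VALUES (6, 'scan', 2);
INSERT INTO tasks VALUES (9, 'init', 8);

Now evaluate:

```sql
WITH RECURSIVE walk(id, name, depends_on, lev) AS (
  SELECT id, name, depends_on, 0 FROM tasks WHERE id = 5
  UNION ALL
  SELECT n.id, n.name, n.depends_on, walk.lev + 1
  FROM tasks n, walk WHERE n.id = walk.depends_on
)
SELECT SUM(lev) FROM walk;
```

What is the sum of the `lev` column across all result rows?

Base: id=5 (lint), depends_on=3, lev 0.
Iteration 1: join on id=3 -> rollback (id 3, depends_on=2, lev 1).
Iteration 2: join on id=2 -> sign (id 2, depends_on=1, lev 2).
Iteration 3: join on id=1 -> clean (id 1, depends_on=NULL, lev 3).
Iteration 4: depends_on is NULL; no match; recursion stops.
SUM(lev) = 0 + 1 + 2 + 3 = 6.

6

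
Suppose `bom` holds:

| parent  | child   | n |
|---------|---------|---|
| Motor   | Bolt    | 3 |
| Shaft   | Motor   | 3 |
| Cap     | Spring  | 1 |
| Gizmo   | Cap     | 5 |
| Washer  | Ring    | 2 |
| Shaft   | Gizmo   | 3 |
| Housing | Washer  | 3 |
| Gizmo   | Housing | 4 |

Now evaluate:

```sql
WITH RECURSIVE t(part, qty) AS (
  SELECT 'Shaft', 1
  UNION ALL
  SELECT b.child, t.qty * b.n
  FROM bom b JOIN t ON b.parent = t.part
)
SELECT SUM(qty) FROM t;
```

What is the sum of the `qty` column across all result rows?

166

Base: (Shaft, qty=1).
Iteration 1: components of {Shaft} -> Gizmo = 1*3 = 3, Motor = 1*3 = 3.
Iteration 2: components of {Gizmo,Motor} -> Bolt = 3*3 = 9, Cap = 3*5 = 15, Housing = 3*4 = 12.
Iteration 3: components of {Bolt,Cap,Housing} -> Spring = 15*1 = 15, Washer = 12*3 = 36.
Iteration 4: components of {Spring,Washer} -> Ring = 36*2 = 72.
Iteration 5: no further components; recursion stops.
SUM(qty) = 1 + 3 + 3 + 9 + 12 + 15 + 36 + 15 + 72 = 166.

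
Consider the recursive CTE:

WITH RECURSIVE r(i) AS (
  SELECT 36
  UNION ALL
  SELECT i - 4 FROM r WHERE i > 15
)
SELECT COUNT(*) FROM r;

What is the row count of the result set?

7

Base: i=36.
Iteration 1: 36 > 15 holds -> i = 36 - 4 = 32.
Iteration 2: 32 > 15 holds -> i = 32 - 4 = 28.
Iteration 3: 28 > 15 holds -> i = 28 - 4 = 24.
Iteration 4: 24 > 15 holds -> i = 24 - 4 = 20.
Iteration 5: 20 > 15 holds -> i = 20 - 4 = 16.
Iteration 6: 16 > 15 holds -> i = 16 - 4 = 12.
Iteration 7: 12 > 15 fails; recursion stops.
Total rows emitted: 7.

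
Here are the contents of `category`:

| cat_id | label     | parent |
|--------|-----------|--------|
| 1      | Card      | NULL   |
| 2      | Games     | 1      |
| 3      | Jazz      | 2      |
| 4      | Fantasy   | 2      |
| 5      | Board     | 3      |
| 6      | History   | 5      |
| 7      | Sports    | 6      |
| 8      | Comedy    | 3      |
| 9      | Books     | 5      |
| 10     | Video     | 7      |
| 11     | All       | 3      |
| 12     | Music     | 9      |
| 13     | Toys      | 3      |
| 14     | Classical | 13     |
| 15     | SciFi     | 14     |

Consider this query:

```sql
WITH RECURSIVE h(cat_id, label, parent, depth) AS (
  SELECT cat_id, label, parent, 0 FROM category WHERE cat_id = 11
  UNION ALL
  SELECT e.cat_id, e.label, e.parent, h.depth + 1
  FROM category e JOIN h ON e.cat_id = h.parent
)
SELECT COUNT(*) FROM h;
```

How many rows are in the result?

4

Base: cat_id=11 (All), parent=3, depth 0.
Iteration 1: join on cat_id=3 -> Jazz (id 3, parent=2, depth 1).
Iteration 2: join on cat_id=2 -> Games (id 2, parent=1, depth 2).
Iteration 3: join on cat_id=1 -> Card (id 1, parent=NULL, depth 3).
Iteration 4: parent is NULL; no match; recursion stops.
Total rows emitted: 4.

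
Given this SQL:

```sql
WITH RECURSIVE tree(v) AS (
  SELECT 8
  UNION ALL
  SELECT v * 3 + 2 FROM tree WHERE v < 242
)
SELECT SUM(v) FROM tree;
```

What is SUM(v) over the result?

Base: v=8.
Iteration 1: 8 < 242 holds -> v = 8 * 3 + 2 = 26.
Iteration 2: 26 < 242 holds -> v = 26 * 3 + 2 = 80.
Iteration 3: 80 < 242 holds -> v = 80 * 3 + 2 = 242.
Iteration 4: 242 < 242 fails; recursion stops.
SUM(v) = 8 + 26 + 80 + 242 = 356.

356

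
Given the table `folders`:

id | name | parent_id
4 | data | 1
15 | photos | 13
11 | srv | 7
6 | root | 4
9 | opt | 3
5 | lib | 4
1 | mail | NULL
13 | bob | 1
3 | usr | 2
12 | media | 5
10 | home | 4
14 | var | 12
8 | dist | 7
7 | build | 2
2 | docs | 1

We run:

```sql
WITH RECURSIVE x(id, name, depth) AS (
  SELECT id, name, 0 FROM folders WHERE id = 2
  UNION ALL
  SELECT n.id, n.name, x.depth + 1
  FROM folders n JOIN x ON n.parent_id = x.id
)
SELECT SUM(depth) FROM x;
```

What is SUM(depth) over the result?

Base: id=2 (docs) at depth 0.
Iteration 1: rows with parent_id in {2} -> usr (id 3, depth 1), build (id 7, depth 1).
Iteration 2: rows with parent_id in {3,7} -> dist (id 8, depth 2), opt (id 9, depth 2), srv (id 11, depth 2).
Iteration 3: no rows with parent_id in {8,9,11}; recursion stops.
SUM(depth) = 0 + 1 + 1 + 2 + 2 + 2 = 8.

8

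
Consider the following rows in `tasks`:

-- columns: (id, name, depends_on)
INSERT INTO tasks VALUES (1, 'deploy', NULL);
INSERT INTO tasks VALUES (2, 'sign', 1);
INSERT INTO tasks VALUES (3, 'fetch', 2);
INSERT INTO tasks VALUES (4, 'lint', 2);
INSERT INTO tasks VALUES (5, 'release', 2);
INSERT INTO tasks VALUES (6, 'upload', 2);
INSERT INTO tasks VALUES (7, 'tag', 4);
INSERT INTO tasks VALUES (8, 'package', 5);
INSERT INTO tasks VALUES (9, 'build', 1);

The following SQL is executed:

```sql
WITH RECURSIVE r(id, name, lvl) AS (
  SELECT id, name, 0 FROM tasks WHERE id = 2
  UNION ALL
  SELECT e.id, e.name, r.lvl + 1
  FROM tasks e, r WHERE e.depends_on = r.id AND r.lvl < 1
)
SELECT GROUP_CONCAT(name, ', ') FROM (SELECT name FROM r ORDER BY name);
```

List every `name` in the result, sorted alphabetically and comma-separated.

fetch, lint, release, sign, upload

Base: id=2 (sign) at lvl 0.
Iteration 1: rows with depends_on in {2} -> fetch (id 3, lvl 1), lint (id 4, lvl 1), release (id 5, lvl 1), upload (id 6, lvl 1).
Iteration 2: lvl < 1 fails for all current rows; recursion stops.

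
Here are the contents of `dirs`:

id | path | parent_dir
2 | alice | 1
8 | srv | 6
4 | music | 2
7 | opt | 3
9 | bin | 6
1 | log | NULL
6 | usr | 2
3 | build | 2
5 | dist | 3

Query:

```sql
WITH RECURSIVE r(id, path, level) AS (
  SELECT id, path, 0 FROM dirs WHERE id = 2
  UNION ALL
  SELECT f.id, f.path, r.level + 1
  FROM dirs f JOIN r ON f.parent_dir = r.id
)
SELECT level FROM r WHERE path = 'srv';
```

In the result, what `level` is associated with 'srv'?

2

Base: id=2 (alice) at level 0.
Iteration 1: rows with parent_dir in {2} -> build (id 3, level 1), music (id 4, level 1), usr (id 6, level 1).
Iteration 2: rows with parent_dir in {3,4,6} -> dist (id 5, level 2), opt (id 7, level 2), srv (id 8, level 2), bin (id 9, level 2).
Iteration 3: no rows with parent_dir in {5,7,8,9}; recursion stops.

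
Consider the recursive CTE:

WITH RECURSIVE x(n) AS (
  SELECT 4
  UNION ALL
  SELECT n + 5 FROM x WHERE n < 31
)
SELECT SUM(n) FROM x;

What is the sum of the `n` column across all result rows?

Base: n=4.
Iteration 1: 4 < 31 holds -> n = 4 + 5 = 9.
Iteration 2: 9 < 31 holds -> n = 9 + 5 = 14.
Iteration 3: 14 < 31 holds -> n = 14 + 5 = 19.
Iteration 4: 19 < 31 holds -> n = 19 + 5 = 24.
Iteration 5: 24 < 31 holds -> n = 24 + 5 = 29.
Iteration 6: 29 < 31 holds -> n = 29 + 5 = 34.
Iteration 7: 34 < 31 fails; recursion stops.
SUM(n) = 4 + 9 + 14 + 19 + 24 + 29 + 34 = 133.

133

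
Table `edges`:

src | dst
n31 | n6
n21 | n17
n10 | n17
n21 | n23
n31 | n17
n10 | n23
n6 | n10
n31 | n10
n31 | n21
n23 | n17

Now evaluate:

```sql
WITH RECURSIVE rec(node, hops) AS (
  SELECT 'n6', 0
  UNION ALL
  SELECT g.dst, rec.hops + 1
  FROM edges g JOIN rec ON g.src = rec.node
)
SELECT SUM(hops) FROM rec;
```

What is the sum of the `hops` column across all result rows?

Base: (n6, hops=0).
Iteration 1: edges from {n6} -> (n10, hops=1).
Iteration 2: edges from {n10} -> (n17, hops=2), (n23, hops=2).
Iteration 3: edges from {n17,n23} -> (n17, hops=3).
Iteration 4: no outgoing edges from {n17}; recursion stops.
SUM(hops) = 0 + 1 + 2 + 2 + 3 = 8.

8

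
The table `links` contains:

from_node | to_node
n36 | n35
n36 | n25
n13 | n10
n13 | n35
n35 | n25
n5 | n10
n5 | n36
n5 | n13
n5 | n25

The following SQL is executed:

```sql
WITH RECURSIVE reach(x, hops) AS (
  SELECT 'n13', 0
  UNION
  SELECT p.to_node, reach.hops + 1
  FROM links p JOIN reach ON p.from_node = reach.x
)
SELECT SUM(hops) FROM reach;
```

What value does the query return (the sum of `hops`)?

Base: (n13, hops=0).
Iteration 1: edges from {n13} -> (n10, hops=1), (n35, hops=1).
Iteration 2: edges from {n10,n35} -> (n25, hops=2).
Iteration 3: no outgoing edges from {n25}; recursion stops.
SUM(hops) = 0 + 1 + 1 + 2 = 4.

4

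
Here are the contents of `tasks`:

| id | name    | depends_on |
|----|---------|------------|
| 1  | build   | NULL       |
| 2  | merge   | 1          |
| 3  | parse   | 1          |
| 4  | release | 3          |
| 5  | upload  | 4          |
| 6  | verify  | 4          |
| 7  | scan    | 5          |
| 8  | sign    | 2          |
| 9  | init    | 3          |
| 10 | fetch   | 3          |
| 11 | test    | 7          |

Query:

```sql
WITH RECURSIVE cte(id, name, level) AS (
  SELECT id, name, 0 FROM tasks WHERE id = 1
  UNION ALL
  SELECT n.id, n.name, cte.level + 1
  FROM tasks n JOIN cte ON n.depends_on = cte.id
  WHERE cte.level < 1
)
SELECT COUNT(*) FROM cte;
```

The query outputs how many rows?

Base: id=1 (build) at level 0.
Iteration 1: rows with depends_on in {1} -> merge (id 2, level 1), parse (id 3, level 1).
Iteration 2: level < 1 fails for all current rows; recursion stops.
Total rows emitted: 3.

3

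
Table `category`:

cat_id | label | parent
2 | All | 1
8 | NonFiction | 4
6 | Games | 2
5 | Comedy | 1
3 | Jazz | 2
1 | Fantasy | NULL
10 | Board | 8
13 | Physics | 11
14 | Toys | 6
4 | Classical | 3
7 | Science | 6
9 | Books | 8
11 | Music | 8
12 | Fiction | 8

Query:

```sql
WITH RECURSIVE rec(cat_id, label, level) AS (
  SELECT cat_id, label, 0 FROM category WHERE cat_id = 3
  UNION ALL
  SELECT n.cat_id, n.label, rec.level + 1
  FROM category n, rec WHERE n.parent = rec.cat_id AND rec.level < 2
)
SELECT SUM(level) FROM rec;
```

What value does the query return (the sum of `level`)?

3

Base: cat_id=3 (Jazz) at level 0.
Iteration 1: rows with parent in {3} -> Classical (id 4, level 1).
Iteration 2: rows with parent in {4} -> NonFiction (id 8, level 2).
Iteration 3: level < 2 fails for all current rows; recursion stops.
SUM(level) = 0 + 1 + 2 = 3.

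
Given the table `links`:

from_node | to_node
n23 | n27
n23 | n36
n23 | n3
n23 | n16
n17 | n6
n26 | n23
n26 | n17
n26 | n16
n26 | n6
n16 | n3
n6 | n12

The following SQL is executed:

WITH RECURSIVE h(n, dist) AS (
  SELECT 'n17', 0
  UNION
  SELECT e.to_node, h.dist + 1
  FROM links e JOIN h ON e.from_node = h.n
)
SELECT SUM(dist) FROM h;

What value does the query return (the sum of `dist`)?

3

Base: (n17, dist=0).
Iteration 1: edges from {n17} -> (n6, dist=1).
Iteration 2: edges from {n6} -> (n12, dist=2).
Iteration 3: no outgoing edges from {n12}; recursion stops.
SUM(dist) = 0 + 1 + 2 = 3.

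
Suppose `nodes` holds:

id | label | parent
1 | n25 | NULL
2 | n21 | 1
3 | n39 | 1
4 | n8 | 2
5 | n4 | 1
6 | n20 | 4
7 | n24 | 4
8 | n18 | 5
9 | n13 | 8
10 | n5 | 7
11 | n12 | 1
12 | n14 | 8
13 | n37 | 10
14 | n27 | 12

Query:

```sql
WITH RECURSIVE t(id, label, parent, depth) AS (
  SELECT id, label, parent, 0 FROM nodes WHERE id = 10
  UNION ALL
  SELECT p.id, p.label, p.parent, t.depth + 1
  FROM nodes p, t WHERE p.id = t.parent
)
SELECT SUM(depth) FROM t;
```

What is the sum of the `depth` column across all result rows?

Base: id=10 (n5), parent=7, depth 0.
Iteration 1: join on id=7 -> n24 (id 7, parent=4, depth 1).
Iteration 2: join on id=4 -> n8 (id 4, parent=2, depth 2).
Iteration 3: join on id=2 -> n21 (id 2, parent=1, depth 3).
Iteration 4: join on id=1 -> n25 (id 1, parent=NULL, depth 4).
Iteration 5: parent is NULL; no match; recursion stops.
SUM(depth) = 0 + 1 + 2 + 3 + 4 = 10.

10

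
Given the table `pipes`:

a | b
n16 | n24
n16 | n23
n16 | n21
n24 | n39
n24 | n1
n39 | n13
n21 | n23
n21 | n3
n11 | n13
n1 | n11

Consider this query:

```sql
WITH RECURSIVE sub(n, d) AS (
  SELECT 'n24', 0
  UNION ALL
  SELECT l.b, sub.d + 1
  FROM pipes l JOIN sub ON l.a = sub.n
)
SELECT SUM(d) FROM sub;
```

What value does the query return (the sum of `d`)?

9

Base: (n24, d=0).
Iteration 1: edges from {n24} -> (n1, d=1), (n39, d=1).
Iteration 2: edges from {n1,n39} -> (n11, d=2), (n13, d=2).
Iteration 3: edges from {n11,n13} -> (n13, d=3).
Iteration 4: no outgoing edges from {n13}; recursion stops.
SUM(d) = 0 + 1 + 1 + 2 + 2 + 3 = 9.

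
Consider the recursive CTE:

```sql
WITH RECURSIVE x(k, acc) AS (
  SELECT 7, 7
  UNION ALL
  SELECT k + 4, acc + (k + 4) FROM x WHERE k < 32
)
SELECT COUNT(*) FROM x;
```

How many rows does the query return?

8

Base: k=7, acc=7.
Iteration 1: 7 < 32 holds -> k = 7 + 4 = 11, acc = 7 + 11 = 18.
Iteration 2: 11 < 32 holds -> k = 11 + 4 = 15, acc = 18 + 15 = 33.
Iteration 3: 15 < 32 holds -> k = 15 + 4 = 19, acc = 33 + 19 = 52.
Iteration 4: 19 < 32 holds -> k = 19 + 4 = 23, acc = 52 + 23 = 75.
Iteration 5: 23 < 32 holds -> k = 23 + 4 = 27, acc = 75 + 27 = 102.
Iteration 6: 27 < 32 holds -> k = 27 + 4 = 31, acc = 102 + 31 = 133.
Iteration 7: 31 < 32 holds -> k = 31 + 4 = 35, acc = 133 + 35 = 168.
Iteration 8: 35 < 32 fails; recursion stops.
Total rows emitted: 8.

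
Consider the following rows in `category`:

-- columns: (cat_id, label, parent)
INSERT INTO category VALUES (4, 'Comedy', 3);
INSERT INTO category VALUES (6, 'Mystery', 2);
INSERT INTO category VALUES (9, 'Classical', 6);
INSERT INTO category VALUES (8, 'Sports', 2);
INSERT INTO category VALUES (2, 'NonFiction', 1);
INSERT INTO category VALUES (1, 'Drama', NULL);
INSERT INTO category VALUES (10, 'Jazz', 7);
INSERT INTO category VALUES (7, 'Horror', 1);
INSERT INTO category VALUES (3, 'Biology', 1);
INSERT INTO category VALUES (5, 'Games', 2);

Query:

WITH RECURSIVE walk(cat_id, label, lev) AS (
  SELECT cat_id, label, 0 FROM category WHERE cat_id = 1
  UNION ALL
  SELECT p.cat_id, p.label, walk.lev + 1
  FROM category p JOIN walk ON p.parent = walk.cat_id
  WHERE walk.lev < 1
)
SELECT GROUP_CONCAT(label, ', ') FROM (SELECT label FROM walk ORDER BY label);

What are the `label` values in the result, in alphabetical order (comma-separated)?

Base: cat_id=1 (Drama) at lev 0.
Iteration 1: rows with parent in {1} -> NonFiction (id 2, lev 1), Biology (id 3, lev 1), Horror (id 7, lev 1).
Iteration 2: lev < 1 fails for all current rows; recursion stops.

Biology, Drama, Horror, NonFiction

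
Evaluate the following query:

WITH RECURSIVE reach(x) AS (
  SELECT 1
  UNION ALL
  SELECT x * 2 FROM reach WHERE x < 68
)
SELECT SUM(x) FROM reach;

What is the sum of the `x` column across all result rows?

Base: x=1.
Iteration 1: 1 < 68 holds -> x = 1 * 2 = 2.
Iteration 2: 2 < 68 holds -> x = 2 * 2 = 4.
Iteration 3: 4 < 68 holds -> x = 4 * 2 = 8.
Iteration 4: 8 < 68 holds -> x = 8 * 2 = 16.
Iteration 5: 16 < 68 holds -> x = 16 * 2 = 32.
Iteration 6: 32 < 68 holds -> x = 32 * 2 = 64.
Iteration 7: 64 < 68 holds -> x = 64 * 2 = 128.
Iteration 8: 128 < 68 fails; recursion stops.
SUM(x) = 1 + 2 + 4 + 8 + 16 + 32 + 64 + 128 = 255.

255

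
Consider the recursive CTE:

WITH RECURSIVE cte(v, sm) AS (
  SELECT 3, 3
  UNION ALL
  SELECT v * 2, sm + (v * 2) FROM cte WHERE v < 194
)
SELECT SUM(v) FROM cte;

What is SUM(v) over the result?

765

Base: v=3, sm=3.
Iteration 1: 3 < 194 holds -> v = 3 * 2 = 6, sm = 3 + 6 = 9.
Iteration 2: 6 < 194 holds -> v = 6 * 2 = 12, sm = 9 + 12 = 21.
Iteration 3: 12 < 194 holds -> v = 12 * 2 = 24, sm = 21 + 24 = 45.
Iteration 4: 24 < 194 holds -> v = 24 * 2 = 48, sm = 45 + 48 = 93.
Iteration 5: 48 < 194 holds -> v = 48 * 2 = 96, sm = 93 + 96 = 189.
Iteration 6: 96 < 194 holds -> v = 96 * 2 = 192, sm = 189 + 192 = 381.
Iteration 7: 192 < 194 holds -> v = 192 * 2 = 384, sm = 381 + 384 = 765.
Iteration 8: 384 < 194 fails; recursion stops.
SUM(v) = 3 + 6 + 12 + 24 + 48 + 96 + 192 + 384 = 765.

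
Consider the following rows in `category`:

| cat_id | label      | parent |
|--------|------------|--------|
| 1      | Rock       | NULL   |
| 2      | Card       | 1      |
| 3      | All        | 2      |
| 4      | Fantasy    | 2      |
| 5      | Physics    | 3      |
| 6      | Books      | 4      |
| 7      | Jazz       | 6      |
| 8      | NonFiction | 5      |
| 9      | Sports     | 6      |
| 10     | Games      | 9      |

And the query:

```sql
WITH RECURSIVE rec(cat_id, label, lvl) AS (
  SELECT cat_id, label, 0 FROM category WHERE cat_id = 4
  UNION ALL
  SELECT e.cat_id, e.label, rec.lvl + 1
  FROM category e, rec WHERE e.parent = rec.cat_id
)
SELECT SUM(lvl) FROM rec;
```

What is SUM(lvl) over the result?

8

Base: cat_id=4 (Fantasy) at lvl 0.
Iteration 1: rows with parent in {4} -> Books (id 6, lvl 1).
Iteration 2: rows with parent in {6} -> Jazz (id 7, lvl 2), Sports (id 9, lvl 2).
Iteration 3: rows with parent in {7,9} -> Games (id 10, lvl 3).
Iteration 4: no rows with parent in {10}; recursion stops.
SUM(lvl) = 0 + 1 + 2 + 2 + 3 = 8.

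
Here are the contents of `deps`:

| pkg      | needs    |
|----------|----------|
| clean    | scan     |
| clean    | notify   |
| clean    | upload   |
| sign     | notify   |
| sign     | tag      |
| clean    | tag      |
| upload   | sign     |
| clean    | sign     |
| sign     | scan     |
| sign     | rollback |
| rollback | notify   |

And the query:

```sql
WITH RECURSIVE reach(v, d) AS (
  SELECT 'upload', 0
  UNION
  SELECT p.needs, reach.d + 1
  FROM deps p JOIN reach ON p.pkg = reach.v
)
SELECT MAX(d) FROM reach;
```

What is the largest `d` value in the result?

Base: (upload, d=0).
Iteration 1: edges from {upload} -> (sign, d=1).
Iteration 2: edges from {sign} -> (notify, d=2), (rollback, d=2), (scan, d=2), (tag, d=2).
Iteration 3: edges from {notify,rollback,scan,tag} -> (notify, d=3).
Iteration 4: no outgoing edges from {notify}; recursion stops.
d values: 0, 1, 2, 2, 2, 2, 3; the maximum is 3.

3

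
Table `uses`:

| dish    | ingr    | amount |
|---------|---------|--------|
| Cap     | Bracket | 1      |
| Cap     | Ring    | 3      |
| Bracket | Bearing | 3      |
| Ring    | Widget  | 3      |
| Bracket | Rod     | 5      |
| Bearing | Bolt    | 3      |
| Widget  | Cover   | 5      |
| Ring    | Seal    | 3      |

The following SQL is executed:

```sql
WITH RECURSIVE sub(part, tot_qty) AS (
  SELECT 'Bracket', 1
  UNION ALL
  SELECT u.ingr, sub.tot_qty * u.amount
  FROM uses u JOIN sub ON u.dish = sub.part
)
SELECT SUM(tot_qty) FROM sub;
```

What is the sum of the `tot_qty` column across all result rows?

Base: (Bracket, tot_qty=1).
Iteration 1: components of {Bracket} -> Bearing = 1*3 = 3, Rod = 1*5 = 5.
Iteration 2: components of {Bearing,Rod} -> Bolt = 3*3 = 9.
Iteration 3: no further components; recursion stops.
SUM(tot_qty) = 1 + 3 + 5 + 9 = 18.

18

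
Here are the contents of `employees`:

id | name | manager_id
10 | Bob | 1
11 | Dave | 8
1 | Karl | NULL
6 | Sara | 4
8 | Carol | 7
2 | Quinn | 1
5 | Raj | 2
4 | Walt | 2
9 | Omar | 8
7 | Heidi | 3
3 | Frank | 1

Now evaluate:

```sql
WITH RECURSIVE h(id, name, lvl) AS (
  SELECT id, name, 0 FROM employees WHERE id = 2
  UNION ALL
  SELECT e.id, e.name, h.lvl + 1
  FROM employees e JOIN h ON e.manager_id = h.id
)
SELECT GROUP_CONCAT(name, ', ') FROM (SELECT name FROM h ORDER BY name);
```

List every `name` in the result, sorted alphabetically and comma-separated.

Quinn, Raj, Sara, Walt

Base: id=2 (Quinn) at lvl 0.
Iteration 1: rows with manager_id in {2} -> Walt (id 4, lvl 1), Raj (id 5, lvl 1).
Iteration 2: rows with manager_id in {4,5} -> Sara (id 6, lvl 2).
Iteration 3: no rows with manager_id in {6}; recursion stops.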